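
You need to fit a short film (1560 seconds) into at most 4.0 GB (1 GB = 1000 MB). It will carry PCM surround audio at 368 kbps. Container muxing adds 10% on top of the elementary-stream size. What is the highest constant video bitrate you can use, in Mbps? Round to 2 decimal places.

Budget: 4.0 GB = 32000.0 Mb.
Stream payload after overhead: 32000.0 / 1.10 = 29090.9 Mb.
Total bitrate budget: 29090.9 Mb / 1560 s = 18.648 Mbps.
Audio: 368 kbps = 0.368 Mbps.
Video: 18.648 − 0.368 = 18.280 Mbps.

18.28 Mbps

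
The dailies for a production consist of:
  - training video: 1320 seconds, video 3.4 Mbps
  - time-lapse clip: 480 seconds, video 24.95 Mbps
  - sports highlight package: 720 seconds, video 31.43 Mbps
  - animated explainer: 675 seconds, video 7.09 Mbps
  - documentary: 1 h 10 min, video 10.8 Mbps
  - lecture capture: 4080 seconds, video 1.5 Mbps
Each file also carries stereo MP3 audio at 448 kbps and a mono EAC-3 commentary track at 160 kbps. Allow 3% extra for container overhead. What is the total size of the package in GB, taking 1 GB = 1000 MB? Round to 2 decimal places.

Audio total: 448 + 160 = 608 kbps = 0.608 Mbps.
training video: 4.008 Mbps × 1320 s × 1.03 = 5449.3 Mb
time-lapse clip: 25.558 Mbps × 480 s × 1.03 = 12635.9 Mb
sports highlight package: 32.038 Mbps × 720 s × 1.03 = 23759.4 Mb
animated explainer: 7.698 Mbps × 675 s × 1.03 = 5352.0 Mb
documentary: 11.408 Mbps × 4200 s × 1.03 = 49351.0 Mb
lecture capture: 2.108 Mbps × 4080 s × 1.03 = 8858.7 Mb
Total: 105406.2 Mb = 13175.8 MB.
= 13.18 GB.

13.18 GB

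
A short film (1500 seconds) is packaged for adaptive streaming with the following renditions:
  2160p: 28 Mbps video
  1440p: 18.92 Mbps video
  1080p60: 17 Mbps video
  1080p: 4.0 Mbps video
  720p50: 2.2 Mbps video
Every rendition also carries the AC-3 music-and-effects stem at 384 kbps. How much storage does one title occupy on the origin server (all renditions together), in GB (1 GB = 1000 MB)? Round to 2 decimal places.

Audio: 384 kbps = 0.384 Mbps.
Sum of rendition bitrates: (28+0.384) + (18.92+0.384) + (17+0.384) + (4.0+0.384) + (2.2+0.384) = 72.040 Mbps.
× 1500 s = 108,060 Mb = 13,508 MB = 13.51 GB.

13.51 GB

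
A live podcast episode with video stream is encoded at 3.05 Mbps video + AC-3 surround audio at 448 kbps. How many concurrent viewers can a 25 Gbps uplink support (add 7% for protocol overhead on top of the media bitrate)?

Audio: 448 kbps = 0.448 Mbps.
Per-viewer media rate: 3.498 Mbps.
On the wire with 7% overhead: 3.743 Mbps.
25 Gbps = 25,000 Mbps; 25,000 / 3.743 = 6679.38 → 6679 viewers.

6679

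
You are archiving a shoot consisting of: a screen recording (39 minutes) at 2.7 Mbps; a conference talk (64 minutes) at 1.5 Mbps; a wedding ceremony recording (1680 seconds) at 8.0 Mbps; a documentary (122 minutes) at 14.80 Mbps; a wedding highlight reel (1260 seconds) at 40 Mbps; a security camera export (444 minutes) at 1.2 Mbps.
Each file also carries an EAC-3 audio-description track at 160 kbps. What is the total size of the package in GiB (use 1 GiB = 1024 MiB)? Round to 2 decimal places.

Audio: 160 kbps = 0.160 Mbps.
screen recording: 2.860 Mbps × 2340 s = 6692.4 Mb
conference talk: 1.660 Mbps × 3840 s = 6374.4 Mb
wedding ceremony recording: 8.160 Mbps × 1680 s = 13708.8 Mb
documentary: 14.960 Mbps × 7320 s = 109507.2 Mb
wedding highlight reel: 40.160 Mbps × 1260 s = 50601.6 Mb
security camera export: 1.360 Mbps × 26640 s = 36230.4 Mb
Total: 223114.8 Mb = 27889.3 MB.
= 25.97 GiB.

25.97 GiB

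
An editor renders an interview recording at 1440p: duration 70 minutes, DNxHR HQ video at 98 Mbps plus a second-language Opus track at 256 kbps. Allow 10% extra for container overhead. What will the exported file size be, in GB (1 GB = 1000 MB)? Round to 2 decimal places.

70 min = 4200 s
Audio: 256 kbps = 0.256 Mbps.
Total bitrate: 98 + 0.256 = 98.256 Mbps.
Stream data: 98.256 Mbps × 4200 s = 412675.2 Mb.
With 10% container overhead: ×1.10.
453,943 Mb ÷ 8 = 56,743 MB → 56.74 GB.

56.74 GB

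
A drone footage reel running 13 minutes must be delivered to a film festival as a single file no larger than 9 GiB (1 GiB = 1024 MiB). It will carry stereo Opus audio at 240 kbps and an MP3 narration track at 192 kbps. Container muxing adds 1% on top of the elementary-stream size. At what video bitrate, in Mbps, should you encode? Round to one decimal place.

Budget: 9 GiB = 77309.4 Mb.
Stream payload after overhead: 77309.4 / 1.01 = 76544.0 Mb.
13 min = 780 s
Total bitrate budget: 76544.0 Mb / 780 s = 98.133 Mbps.
Audio total: 240 + 192 = 432 kbps = 0.432 Mbps.
Video: 98.133 − 0.432 = 97.701 Mbps.

97.7 Mbps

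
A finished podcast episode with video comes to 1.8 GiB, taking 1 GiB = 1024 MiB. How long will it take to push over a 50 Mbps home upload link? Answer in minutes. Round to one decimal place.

File: 1.8 GiB = 15461.9 Mb.
At 50 Mbps: 15461.9 / 50 = 309.2 s ≈ 5.15 minutes.

5.2 minutes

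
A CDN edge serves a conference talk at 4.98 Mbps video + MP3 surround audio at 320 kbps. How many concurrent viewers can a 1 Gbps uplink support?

Audio: 320 kbps = 0.320 Mbps.
Per-viewer media rate: 5.300 Mbps.
1 Gbps = 1,000 Mbps; 1,000 / 5.300 = 188.68 → 188 viewers.

188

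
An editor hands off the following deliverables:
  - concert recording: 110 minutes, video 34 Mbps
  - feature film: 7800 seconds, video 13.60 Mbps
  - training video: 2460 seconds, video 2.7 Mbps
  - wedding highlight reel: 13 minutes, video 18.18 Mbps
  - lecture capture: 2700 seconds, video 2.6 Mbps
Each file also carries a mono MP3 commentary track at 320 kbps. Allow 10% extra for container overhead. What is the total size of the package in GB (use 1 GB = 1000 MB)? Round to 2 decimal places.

Audio: 320 kbps = 0.320 Mbps.
concert recording: 34.320 Mbps × 6600 s × 1.10 = 249163.2 Mb
feature film: 13.920 Mbps × 7800 s × 1.10 = 119433.6 Mb
training video: 3.020 Mbps × 2460 s × 1.10 = 8172.1 Mb
wedding highlight reel: 18.500 Mbps × 780 s × 1.10 = 15873.0 Mb
lecture capture: 2.920 Mbps × 2700 s × 1.10 = 8672.4 Mb
Total: 401314.3 Mb = 50164.3 MB.
= 50.16 GB.

50.16 GB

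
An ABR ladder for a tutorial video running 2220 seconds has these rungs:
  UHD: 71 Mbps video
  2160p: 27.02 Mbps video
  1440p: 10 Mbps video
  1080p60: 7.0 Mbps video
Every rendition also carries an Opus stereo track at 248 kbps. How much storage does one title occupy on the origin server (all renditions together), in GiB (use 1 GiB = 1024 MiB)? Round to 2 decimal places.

29.98 GiB

Audio: 248 kbps = 0.248 Mbps.
Sum of rendition bitrates: (71+0.248) + (27.02+0.248) + (10+0.248) + (7.0+0.248) = 116.012 Mbps.
× 2220 s = 257,547 Mb = 32,193 MB = 29.98 GiB.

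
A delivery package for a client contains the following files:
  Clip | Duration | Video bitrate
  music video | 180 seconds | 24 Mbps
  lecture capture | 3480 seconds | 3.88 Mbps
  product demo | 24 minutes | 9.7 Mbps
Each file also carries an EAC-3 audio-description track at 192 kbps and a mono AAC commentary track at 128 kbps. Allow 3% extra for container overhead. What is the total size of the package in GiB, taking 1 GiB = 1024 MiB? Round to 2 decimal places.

4.01 GiB

Audio total: 192 + 128 = 320 kbps = 0.320 Mbps.
music video: 24.320 Mbps × 180 s × 1.03 = 4508.9 Mb
lecture capture: 4.200 Mbps × 3480 s × 1.03 = 15054.5 Mb
product demo: 10.020 Mbps × 1440 s × 1.03 = 14861.7 Mb
Total: 34425.1 Mb = 4303.1 MB.
= 4.008 GiB.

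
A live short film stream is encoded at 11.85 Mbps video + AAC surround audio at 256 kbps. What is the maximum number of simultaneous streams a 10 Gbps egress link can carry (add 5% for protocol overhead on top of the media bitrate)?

786

Audio: 256 kbps = 0.256 Mbps.
Per-viewer media rate: 12.106 Mbps.
On the wire with 5% overhead: 12.711 Mbps.
10 Gbps = 10,000 Mbps; 10,000 / 12.711 = 786.70 → 786 viewers.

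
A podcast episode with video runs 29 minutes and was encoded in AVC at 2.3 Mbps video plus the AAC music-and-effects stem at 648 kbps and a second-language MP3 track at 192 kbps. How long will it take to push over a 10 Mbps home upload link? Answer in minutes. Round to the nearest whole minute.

9 minutes

29 min = 1740 s
Audio total: 648 + 192 = 840 kbps = 0.840 Mbps.
Total bitrate: 3.140 Mbps.
File: 3.140 Mbps × 1740 s = 5463.6 Mb.
At 10 Mbps: 5463.6 / 10 = 546.4 s ≈ 9.11 minutes.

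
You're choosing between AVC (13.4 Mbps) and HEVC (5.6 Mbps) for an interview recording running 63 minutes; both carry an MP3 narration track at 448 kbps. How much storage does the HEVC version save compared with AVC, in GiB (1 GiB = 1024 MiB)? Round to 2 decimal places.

3.43 GiB

63 min = 3780 s
Audio: 448 kbps = 0.448 Mbps.
AVC: 13.848 Mbps × 3780 s = 52345.4 Mb = 6.094 GiB.
HEVC: 6.048 Mbps × 3780 s = 22861.4 Mb = 2.661 GiB.
Saving: 6.094 − 2.661 = 3.432 GiB.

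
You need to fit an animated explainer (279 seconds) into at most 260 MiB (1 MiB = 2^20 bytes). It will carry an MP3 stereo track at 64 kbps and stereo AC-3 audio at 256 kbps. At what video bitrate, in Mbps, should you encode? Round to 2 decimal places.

Budget: 260 MiB = 2181.0 Mb.
Total bitrate budget: 2181.0 Mb / 279 s = 7.817 Mbps.
Audio total: 64 + 256 = 320 kbps = 0.320 Mbps.
Video: 7.817 − 0.320 = 7.497 Mbps.

7.50 Mbps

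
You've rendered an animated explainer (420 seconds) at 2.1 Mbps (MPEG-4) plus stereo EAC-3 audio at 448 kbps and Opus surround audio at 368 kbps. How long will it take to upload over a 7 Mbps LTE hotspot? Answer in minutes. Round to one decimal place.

2.9 minutes

Audio total: 448 + 368 = 816 kbps = 0.816 Mbps.
Total bitrate: 2.916 Mbps.
File: 2.916 Mbps × 420 s = 1224.7 Mb.
At 7 Mbps: 1224.7 / 7 = 175.0 s ≈ 2.92 minutes.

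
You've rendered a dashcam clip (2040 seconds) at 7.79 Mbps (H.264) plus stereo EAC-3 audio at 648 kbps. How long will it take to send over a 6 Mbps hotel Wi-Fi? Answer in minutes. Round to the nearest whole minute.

Audio: 648 kbps = 0.648 Mbps.
Total bitrate: 8.438 Mbps.
File: 8.438 Mbps × 2040 s = 17213.5 Mb.
At 6 Mbps: 17213.5 / 6 = 2868.9 s ≈ 47.8 minutes.

48 minutes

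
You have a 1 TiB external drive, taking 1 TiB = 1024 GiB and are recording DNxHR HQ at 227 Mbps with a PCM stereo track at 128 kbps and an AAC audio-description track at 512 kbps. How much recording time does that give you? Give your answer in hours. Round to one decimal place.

Audio total: 128 + 512 = 640 kbps = 0.640 Mbps.
Total bitrate: 227 + 0.640 = 227.640 Mbps.
Capacity: 1 TiB = 8,796,093 Mb.
Recording time: 8,796,093 / 227.640 = 38,640 s ≈ 10.7 hours.

10.7 hours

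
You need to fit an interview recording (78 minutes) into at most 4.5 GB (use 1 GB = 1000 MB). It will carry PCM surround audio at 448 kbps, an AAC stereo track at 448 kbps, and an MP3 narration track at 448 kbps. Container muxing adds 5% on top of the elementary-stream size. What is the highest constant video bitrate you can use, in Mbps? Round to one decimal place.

6.0 Mbps

Budget: 4.5 GB = 36000.0 Mb.
Stream payload after overhead: 36000.0 / 1.05 = 34285.7 Mb.
78 min = 4680 s
Total bitrate budget: 34285.7 Mb / 4680 s = 7.326 Mbps.
Audio total: 448 + 448 + 448 = 1344 kbps = 1.344 Mbps.
Video: 7.326 − 1.344 = 5.982 Mbps.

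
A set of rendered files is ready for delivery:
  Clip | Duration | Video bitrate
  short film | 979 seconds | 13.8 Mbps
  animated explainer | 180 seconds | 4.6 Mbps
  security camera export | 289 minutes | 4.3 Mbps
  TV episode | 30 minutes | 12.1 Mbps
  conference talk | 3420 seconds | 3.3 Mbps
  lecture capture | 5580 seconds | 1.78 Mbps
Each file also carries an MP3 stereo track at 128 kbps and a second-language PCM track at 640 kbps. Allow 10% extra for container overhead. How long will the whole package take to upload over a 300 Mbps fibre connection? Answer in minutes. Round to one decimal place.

Audio total: 128 + 640 = 768 kbps = 0.768 Mbps.
short film: 14.568 Mbps × 979 s × 1.10 = 15688.3 Mb
animated explainer: 5.368 Mbps × 180 s × 1.10 = 1062.9 Mb
security camera export: 5.068 Mbps × 17340 s × 1.10 = 96667.0 Mb
TV episode: 12.868 Mbps × 1800 s × 1.10 = 25478.6 Mb
conference talk: 4.068 Mbps × 3420 s × 1.10 = 15303.8 Mb
lecture capture: 2.548 Mbps × 5580 s × 1.10 = 15639.6 Mb
Total: 169840.3 Mb = 21230.0 MB.
At 300 Mbps: 169840.3 / 300 = 566 s ≈ 9.44 minutes.

9.4 minutes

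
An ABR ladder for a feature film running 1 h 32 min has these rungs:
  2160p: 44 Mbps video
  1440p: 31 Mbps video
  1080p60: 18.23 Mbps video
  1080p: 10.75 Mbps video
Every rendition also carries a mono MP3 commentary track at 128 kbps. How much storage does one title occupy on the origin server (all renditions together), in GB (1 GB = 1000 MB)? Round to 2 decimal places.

72.10 GB

1 h 32 min = 92 min = 5520 s
Audio: 128 kbps = 0.128 Mbps.
Sum of rendition bitrates: (44+0.128) + (31+0.128) + (18.23+0.128) + (10.75+0.128) = 104.492 Mbps.
× 5520 s = 576,796 Mb = 72,099 MB = 72.10 GB.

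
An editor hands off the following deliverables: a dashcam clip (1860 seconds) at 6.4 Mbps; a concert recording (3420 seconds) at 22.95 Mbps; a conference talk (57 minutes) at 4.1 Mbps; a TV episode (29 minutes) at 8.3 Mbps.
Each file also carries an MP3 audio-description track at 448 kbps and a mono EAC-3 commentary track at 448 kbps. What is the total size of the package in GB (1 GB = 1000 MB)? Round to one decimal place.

16.0 GB

Audio total: 448 + 448 = 896 kbps = 0.896 Mbps.
dashcam clip: 7.296 Mbps × 1860 s = 13570.6 Mb
concert recording: 23.846 Mbps × 3420 s = 81553.3 Mb
conference talk: 4.996 Mbps × 3420 s = 17086.3 Mb
TV episode: 9.196 Mbps × 1740 s = 16001.0 Mb
Total: 128211.2 Mb = 16026.4 MB.
= 16.03 GB.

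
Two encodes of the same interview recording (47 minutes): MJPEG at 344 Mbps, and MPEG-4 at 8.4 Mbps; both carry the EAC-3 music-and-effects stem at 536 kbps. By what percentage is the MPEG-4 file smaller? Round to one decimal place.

97.4%

47 min = 2820 s
Audio: 536 kbps = 0.536 Mbps.
MJPEG: 344.536 Mbps × 2820 s = 971591.5 Mb = 113.108 GiB.
MPEG-4: 8.936 Mbps × 2820 s = 25199.5 Mb = 2.934 GiB.
Reduction: (1 − 2.934/113.108) × 100 = 97.41%.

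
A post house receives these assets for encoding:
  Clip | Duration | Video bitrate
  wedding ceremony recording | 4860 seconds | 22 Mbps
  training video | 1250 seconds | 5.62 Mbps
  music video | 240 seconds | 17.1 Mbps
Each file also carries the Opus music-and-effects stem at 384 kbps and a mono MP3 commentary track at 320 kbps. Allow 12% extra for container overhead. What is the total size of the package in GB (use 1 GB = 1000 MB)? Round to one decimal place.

17.2 GB

Audio total: 384 + 320 = 704 kbps = 0.704 Mbps.
wedding ceremony recording: 22.704 Mbps × 4860 s × 1.12 = 123582.4 Mb
training video: 6.324 Mbps × 1250 s × 1.12 = 8853.6 Mb
music video: 17.804 Mbps × 240 s × 1.12 = 4785.7 Mb
Total: 137221.7 Mb = 17152.7 MB.
= 17.15 GB.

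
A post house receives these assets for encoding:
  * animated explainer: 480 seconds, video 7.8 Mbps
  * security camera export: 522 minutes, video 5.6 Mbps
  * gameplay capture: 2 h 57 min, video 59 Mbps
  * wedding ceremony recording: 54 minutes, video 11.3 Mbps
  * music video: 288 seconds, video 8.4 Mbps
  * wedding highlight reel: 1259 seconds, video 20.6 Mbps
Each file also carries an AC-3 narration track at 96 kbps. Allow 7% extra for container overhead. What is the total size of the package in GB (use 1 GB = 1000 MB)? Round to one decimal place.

117.1 GB

Audio: 96 kbps = 0.096 Mbps.
animated explainer: 7.896 Mbps × 480 s × 1.07 = 4055.4 Mb
security camera export: 5.696 Mbps × 31320 s × 1.07 = 190886.6 Mb
gameplay capture: 59.096 Mbps × 10620 s × 1.07 = 671531.5 Mb
wedding ceremony recording: 11.396 Mbps × 3240 s × 1.07 = 39507.7 Mb
music video: 8.496 Mbps × 288 s × 1.07 = 2618.1 Mb
wedding highlight reel: 20.696 Mbps × 1259 s × 1.07 = 27880.2 Mb
Total: 936479.5 Mb = 117059.9 MB.
= 117.1 GB.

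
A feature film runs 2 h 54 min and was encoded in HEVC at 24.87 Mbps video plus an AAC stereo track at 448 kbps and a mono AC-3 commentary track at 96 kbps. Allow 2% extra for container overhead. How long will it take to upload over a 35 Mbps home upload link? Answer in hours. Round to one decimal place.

2 h 54 min = 174 min = 10440 s
Audio total: 448 + 96 = 544 kbps = 0.544 Mbps.
Total bitrate: 25.414 Mbps.
File: 25.414 Mbps × 10440 s = 265322.2 Mb.
With 2% container overhead: ×1.02. → 270628.6 Mb.
At 35 Mbps: 270628.6 / 35 = 7732.2 s ≈ 2.15 hours.

2.1 hours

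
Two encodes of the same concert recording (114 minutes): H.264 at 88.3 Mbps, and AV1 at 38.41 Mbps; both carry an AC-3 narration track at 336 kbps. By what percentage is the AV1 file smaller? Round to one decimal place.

56.3%

114 min = 6840 s
Audio: 336 kbps = 0.336 Mbps.
H.264: 88.636 Mbps × 6840 s = 606270.2 Mb = 75.784 GB.
AV1: 38.746 Mbps × 6840 s = 265022.6 Mb = 33.128 GB.
Reduction: (1 − 33.128/75.784) × 100 = 56.29%.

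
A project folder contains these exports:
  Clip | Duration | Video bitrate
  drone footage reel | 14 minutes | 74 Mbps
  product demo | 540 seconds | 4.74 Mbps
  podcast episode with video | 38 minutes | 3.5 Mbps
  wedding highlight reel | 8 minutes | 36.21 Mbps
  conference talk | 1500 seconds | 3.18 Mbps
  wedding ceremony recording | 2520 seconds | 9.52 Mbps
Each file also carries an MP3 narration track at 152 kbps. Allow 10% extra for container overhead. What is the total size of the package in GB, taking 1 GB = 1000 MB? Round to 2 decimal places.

Audio: 152 kbps = 0.152 Mbps.
drone footage reel: 74.152 Mbps × 840 s × 1.10 = 68516.4 Mb
product demo: 4.892 Mbps × 540 s × 1.10 = 2905.8 Mb
podcast episode with video: 3.652 Mbps × 2280 s × 1.10 = 9159.2 Mb
wedding highlight reel: 36.362 Mbps × 480 s × 1.10 = 19199.1 Mb
conference talk: 3.332 Mbps × 1500 s × 1.10 = 5497.8 Mb
wedding ceremony recording: 9.672 Mbps × 2520 s × 1.10 = 26810.8 Mb
Total: 132089.2 Mb = 16511.2 MB.
= 16.51 GB.

16.51 GB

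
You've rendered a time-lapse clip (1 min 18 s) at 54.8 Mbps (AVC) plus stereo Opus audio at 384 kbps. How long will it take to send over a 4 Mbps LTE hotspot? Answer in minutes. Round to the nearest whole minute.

1 min 18 s = 78 s
Audio: 384 kbps = 0.384 Mbps.
Total bitrate: 55.184 Mbps.
File: 55.184 Mbps × 78 s = 4304.4 Mb.
At 4 Mbps: 4304.4 / 4 = 1076.1 s ≈ 17.9 minutes.

18 minutes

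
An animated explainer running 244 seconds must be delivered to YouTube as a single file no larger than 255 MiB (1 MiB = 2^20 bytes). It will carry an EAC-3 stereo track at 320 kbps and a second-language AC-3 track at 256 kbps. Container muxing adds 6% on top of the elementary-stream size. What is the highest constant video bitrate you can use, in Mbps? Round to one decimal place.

7.7 Mbps

Budget: 255 MiB = 2139.1 Mb.
Stream payload after overhead: 2139.1 / 1.06 = 2018.0 Mb.
Total bitrate budget: 2018.0 Mb / 244 s = 8.271 Mbps.
Audio total: 320 + 256 = 576 kbps = 0.576 Mbps.
Video: 8.271 − 0.576 = 7.695 Mbps.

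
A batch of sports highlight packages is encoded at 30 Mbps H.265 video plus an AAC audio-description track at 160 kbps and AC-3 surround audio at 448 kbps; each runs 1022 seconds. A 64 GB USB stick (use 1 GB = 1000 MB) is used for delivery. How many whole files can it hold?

16

Audio total: 160 + 448 = 608 kbps = 0.608 Mbps.
Total bitrate: 30.608 Mbps.
Per item: 30.608 Mbps × 1022 s = 31,281 Mb = 3,910 MB.
Capacity: 64 GB = 512,000 Mb; 16.37 items → 16 complete.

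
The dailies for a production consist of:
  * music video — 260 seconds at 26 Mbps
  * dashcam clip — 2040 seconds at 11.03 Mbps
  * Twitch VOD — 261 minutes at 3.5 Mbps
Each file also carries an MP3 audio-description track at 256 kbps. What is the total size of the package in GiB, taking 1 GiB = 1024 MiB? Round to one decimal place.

Audio: 256 kbps = 0.256 Mbps.
music video: 26.256 Mbps × 260 s = 6826.6 Mb
dashcam clip: 11.286 Mbps × 2040 s = 23023.4 Mb
Twitch VOD: 3.756 Mbps × 15660 s = 58819.0 Mb
Total: 88669.0 Mb = 11083.6 MB.
= 10.32 GiB.

10.3 GiB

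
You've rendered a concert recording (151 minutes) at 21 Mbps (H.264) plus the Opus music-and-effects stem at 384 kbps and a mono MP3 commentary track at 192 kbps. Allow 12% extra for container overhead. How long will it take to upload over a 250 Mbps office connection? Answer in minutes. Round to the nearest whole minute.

151 min = 9060 s
Audio total: 384 + 192 = 576 kbps = 0.576 Mbps.
Total bitrate: 21.576 Mbps.
File: 21.576 Mbps × 9060 s = 195478.6 Mb.
With 12% container overhead: ×1.12. → 218936.0 Mb.
At 250 Mbps: 218936.0 / 250 = 875.7 s ≈ 14.6 minutes.

15 minutes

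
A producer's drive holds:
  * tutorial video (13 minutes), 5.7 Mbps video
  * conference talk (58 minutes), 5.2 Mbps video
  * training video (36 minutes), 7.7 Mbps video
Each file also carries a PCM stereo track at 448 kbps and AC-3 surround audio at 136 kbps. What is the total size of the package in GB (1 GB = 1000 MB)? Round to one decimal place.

5.4 GB

Audio total: 448 + 136 = 584 kbps = 0.584 Mbps.
tutorial video: 6.284 Mbps × 780 s = 4901.5 Mb
conference talk: 5.784 Mbps × 3480 s = 20128.3 Mb
training video: 8.284 Mbps × 2160 s = 17893.4 Mb
Total: 42923.3 Mb = 5365.4 MB.
= 5.365 GB.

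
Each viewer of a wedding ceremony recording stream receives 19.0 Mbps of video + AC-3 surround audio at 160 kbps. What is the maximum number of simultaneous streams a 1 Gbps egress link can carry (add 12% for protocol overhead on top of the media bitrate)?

Audio: 160 kbps = 0.160 Mbps.
Per-viewer media rate: 19.160 Mbps.
On the wire with 12% overhead: 21.459 Mbps.
1 Gbps = 1,000 Mbps; 1,000 / 21.459 = 46.60 → 46 viewers.

46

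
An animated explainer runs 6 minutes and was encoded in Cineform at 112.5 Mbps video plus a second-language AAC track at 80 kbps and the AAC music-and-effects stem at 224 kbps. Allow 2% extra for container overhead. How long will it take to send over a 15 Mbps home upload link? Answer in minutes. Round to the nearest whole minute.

46 minutes

6 min = 360 s
Audio total: 80 + 224 = 304 kbps = 0.304 Mbps.
Total bitrate: 112.804 Mbps.
File: 112.804 Mbps × 360 s = 40609.4 Mb.
With 2% container overhead: ×1.02. → 41421.6 Mb.
At 15 Mbps: 41421.6 / 15 = 2761.4 s ≈ 46 minutes.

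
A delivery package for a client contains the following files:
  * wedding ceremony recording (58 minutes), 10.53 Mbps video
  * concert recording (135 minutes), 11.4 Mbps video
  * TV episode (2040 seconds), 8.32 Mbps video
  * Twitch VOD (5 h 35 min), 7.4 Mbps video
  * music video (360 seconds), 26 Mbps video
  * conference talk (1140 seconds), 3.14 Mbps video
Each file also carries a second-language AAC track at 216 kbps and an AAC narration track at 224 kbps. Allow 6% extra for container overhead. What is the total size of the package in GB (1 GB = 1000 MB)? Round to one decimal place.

42.8 GB

Audio total: 216 + 224 = 440 kbps = 0.440 Mbps.
wedding ceremony recording: 10.970 Mbps × 3480 s × 1.06 = 40466.1 Mb
concert recording: 11.840 Mbps × 8100 s × 1.06 = 101658.2 Mb
TV episode: 8.760 Mbps × 2040 s × 1.06 = 18942.6 Mb
Twitch VOD: 7.840 Mbps × 20100 s × 1.06 = 167039.0 Mb
music video: 26.440 Mbps × 360 s × 1.06 = 10089.5 Mb
conference talk: 3.580 Mbps × 1140 s × 1.06 = 4326.1 Mb
Total: 342521.6 Mb = 42815.2 MB.
= 42.82 GB.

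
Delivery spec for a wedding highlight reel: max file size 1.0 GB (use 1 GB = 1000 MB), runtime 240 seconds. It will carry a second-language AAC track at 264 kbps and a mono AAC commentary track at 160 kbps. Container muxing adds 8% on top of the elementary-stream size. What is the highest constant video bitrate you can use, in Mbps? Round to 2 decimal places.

30.44 Mbps

Budget: 1.0 GB = 8000.0 Mb.
Stream payload after overhead: 8000.0 / 1.08 = 7407.4 Mb.
Total bitrate budget: 7407.4 Mb / 240 s = 30.864 Mbps.
Audio total: 264 + 160 = 424 kbps = 0.424 Mbps.
Video: 30.864 − 0.424 = 30.440 Mbps.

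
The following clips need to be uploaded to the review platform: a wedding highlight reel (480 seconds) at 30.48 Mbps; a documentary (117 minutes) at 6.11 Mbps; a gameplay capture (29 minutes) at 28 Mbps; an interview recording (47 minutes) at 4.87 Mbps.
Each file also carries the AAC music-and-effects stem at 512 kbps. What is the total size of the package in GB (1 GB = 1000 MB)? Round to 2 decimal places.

15.77 GB

Audio: 512 kbps = 0.512 Mbps.
wedding highlight reel: 30.992 Mbps × 480 s = 14876.2 Mb
documentary: 6.622 Mbps × 7020 s = 46486.4 Mb
gameplay capture: 28.512 Mbps × 1740 s = 49610.9 Mb
interview recording: 5.382 Mbps × 2820 s = 15177.2 Mb
Total: 126150.7 Mb = 15768.8 MB.
= 15.77 GB.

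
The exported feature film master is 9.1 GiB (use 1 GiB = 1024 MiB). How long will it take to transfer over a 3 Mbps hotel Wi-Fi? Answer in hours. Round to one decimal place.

7.2 hours

File: 9.1 GiB = 78168.4 Mb.
At 3 Mbps: 78168.4 / 3 = 26056.1 s ≈ 7.24 hours.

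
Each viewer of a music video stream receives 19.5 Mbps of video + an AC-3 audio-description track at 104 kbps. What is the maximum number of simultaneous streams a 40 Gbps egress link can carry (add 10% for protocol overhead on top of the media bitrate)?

1854

Audio: 104 kbps = 0.104 Mbps.
Per-viewer media rate: 19.604 Mbps.
On the wire with 10% overhead: 21.564 Mbps.
40 Gbps = 40,000 Mbps; 40,000 / 21.564 = 1854.91 → 1854 viewers.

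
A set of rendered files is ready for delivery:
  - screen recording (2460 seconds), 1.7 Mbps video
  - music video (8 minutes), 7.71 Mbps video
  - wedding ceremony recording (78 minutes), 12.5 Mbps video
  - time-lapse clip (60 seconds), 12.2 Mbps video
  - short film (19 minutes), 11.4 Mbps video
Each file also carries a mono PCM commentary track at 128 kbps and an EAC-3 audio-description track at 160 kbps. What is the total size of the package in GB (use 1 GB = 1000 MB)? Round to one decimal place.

Audio total: 128 + 160 = 288 kbps = 0.288 Mbps.
screen recording: 1.988 Mbps × 2460 s = 4890.5 Mb
music video: 7.998 Mbps × 480 s = 3839.0 Mb
wedding ceremony recording: 12.788 Mbps × 4680 s = 59847.8 Mb
time-lapse clip: 12.488 Mbps × 60 s = 749.3 Mb
short film: 11.688 Mbps × 1140 s = 13324.3 Mb
Total: 82651.0 Mb = 10331.4 MB.
= 10.33 GB.

10.3 GB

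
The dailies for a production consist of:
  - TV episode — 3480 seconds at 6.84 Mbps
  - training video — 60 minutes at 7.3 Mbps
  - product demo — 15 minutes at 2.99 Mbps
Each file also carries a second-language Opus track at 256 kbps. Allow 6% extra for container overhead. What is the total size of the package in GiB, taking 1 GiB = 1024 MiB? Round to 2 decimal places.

6.76 GiB

Audio: 256 kbps = 0.256 Mbps.
TV episode: 7.096 Mbps × 3480 s × 1.06 = 26175.7 Mb
training video: 7.556 Mbps × 3600 s × 1.06 = 28833.7 Mb
product demo: 3.246 Mbps × 900 s × 1.06 = 3096.7 Mb
Total: 58106.1 Mb = 7263.3 MB.
= 6.764 GiB.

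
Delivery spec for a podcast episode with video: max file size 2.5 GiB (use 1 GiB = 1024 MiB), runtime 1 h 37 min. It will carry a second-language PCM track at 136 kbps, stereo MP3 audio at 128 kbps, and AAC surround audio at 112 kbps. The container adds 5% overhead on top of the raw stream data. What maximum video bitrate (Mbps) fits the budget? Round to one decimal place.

Budget: 2.5 GiB = 21474.8 Mb.
Stream payload after overhead: 21474.8 / 1.05 = 20452.2 Mb.
1 h 37 min = 97 min = 5820 s
Total bitrate budget: 20452.2 Mb / 5820 s = 3.514 Mbps.
Audio total: 136 + 128 + 112 = 376 kbps = 0.376 Mbps.
Video: 3.514 − 0.376 = 3.138 Mbps.

3.1 Mbps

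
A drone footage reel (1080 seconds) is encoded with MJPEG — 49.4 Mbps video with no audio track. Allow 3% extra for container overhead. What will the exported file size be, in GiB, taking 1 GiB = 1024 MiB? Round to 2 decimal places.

6.40 GiB

Total bitrate: 49.4 Mbps.
Stream data: 49.400 Mbps × 1080 s = 53352.0 Mb.
With 3% container overhead: ×1.03.
54,953 Mb = 6,869,070,000 bytes ÷ 1,073,741,824 = 6.397 GiB.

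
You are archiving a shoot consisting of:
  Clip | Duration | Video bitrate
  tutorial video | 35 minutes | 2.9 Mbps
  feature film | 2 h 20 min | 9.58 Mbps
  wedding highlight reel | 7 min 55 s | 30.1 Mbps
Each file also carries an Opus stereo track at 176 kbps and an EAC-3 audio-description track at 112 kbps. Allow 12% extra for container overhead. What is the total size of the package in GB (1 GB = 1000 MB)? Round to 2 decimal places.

Audio total: 176 + 112 = 288 kbps = 0.288 Mbps.
tutorial video: 3.188 Mbps × 2100 s × 1.12 = 7498.2 Mb
feature film: 9.868 Mbps × 8400 s × 1.12 = 92838.1 Mb
wedding highlight reel: 30.388 Mbps × 475 s × 1.12 = 16166.4 Mb
Total: 116502.7 Mb = 14562.8 MB.
= 14.56 GB.

14.56 GB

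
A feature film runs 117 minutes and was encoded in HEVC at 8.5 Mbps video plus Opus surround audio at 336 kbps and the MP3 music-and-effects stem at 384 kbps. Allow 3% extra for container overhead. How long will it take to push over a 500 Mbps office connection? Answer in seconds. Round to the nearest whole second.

117 min = 7020 s
Audio total: 336 + 384 = 720 kbps = 0.720 Mbps.
Total bitrate: 9.220 Mbps.
File: 9.220 Mbps × 7020 s = 64724.4 Mb.
With 3% container overhead: ×1.03. → 66666.1 Mb.
At 500 Mbps: 66666.1 / 500 = 133.3 s ≈ 133 seconds.

133 seconds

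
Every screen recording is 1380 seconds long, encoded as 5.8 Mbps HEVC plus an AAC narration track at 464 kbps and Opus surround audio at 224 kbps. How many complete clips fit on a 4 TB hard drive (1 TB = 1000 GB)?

3574

Audio total: 464 + 224 = 688 kbps = 0.688 Mbps.
Total bitrate: 6.488 Mbps.
Per item: 6.488 Mbps × 1380 s = 8,953 Mb = 1,119 MB.
Capacity: 4 TB = 32,000,000 Mb; 3574.05 items → 3574 complete.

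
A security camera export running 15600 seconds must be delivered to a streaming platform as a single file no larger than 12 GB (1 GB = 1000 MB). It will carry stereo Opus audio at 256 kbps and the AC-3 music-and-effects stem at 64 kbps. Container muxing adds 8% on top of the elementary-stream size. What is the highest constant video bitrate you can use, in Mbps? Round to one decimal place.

Budget: 12 GB = 96000.0 Mb.
Stream payload after overhead: 96000.0 / 1.08 = 88888.9 Mb.
Total bitrate budget: 88888.9 Mb / 15600 s = 5.698 Mbps.
Audio total: 256 + 64 = 320 kbps = 0.320 Mbps.
Video: 5.698 − 0.320 = 5.378 Mbps.

5.4 Mbps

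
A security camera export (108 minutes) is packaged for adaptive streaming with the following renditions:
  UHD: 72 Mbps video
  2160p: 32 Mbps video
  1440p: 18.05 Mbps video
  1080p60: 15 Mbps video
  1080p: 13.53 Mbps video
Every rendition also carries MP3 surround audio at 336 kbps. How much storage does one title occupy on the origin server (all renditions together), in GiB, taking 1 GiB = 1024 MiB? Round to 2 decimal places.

108 min = 6480 s
Audio: 336 kbps = 0.336 Mbps.
Sum of rendition bitrates: (72+0.336) + (32+0.336) + (18.05+0.336) + (15+0.336) + (13.53+0.336) = 152.260 Mbps.
× 6480 s = 986,645 Mb = 123,331 MB = 114.9 GiB.

114.86 GiB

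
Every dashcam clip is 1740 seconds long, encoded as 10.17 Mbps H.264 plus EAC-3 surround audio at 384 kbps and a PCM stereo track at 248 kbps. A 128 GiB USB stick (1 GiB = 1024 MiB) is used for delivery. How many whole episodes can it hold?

58

Audio total: 384 + 248 = 632 kbps = 0.632 Mbps.
Total bitrate: 10.802 Mbps.
Per item: 10.802 Mbps × 1740 s = 18,795 Mb = 2,349 MB.
Capacity: 128 GiB = 1,099,512 Mb; 58.50 items → 58 complete.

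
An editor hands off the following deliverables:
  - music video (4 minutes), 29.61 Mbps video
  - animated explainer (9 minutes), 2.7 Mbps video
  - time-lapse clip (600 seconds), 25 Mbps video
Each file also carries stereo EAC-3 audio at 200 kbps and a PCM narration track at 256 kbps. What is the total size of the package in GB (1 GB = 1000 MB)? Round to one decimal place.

Audio total: 200 + 256 = 456 kbps = 0.456 Mbps.
music video: 30.066 Mbps × 240 s = 7215.8 Mb
animated explainer: 3.156 Mbps × 540 s = 1704.2 Mb
time-lapse clip: 25.456 Mbps × 600 s = 15273.6 Mb
Total: 24193.7 Mb = 3024.2 MB.
= 3.024 GB.

3.0 GB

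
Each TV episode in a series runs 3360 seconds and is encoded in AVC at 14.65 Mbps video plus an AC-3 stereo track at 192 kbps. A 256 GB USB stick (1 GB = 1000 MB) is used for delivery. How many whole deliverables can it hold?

Audio: 192 kbps = 0.192 Mbps.
Total bitrate: 14.842 Mbps.
Per item: 14.842 Mbps × 3360 s = 49,869 Mb = 6,234 MB.
Capacity: 256 GB = 2,048,000 Mb; 41.07 items → 41 complete.

41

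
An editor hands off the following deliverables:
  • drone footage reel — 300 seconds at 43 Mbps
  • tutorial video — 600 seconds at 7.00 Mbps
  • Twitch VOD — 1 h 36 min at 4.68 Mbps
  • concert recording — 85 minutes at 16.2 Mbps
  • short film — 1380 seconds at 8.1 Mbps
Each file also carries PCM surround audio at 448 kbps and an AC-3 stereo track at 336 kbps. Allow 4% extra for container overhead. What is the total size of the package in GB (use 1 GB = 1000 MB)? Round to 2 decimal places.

19.26 GB

Audio total: 448 + 336 = 784 kbps = 0.784 Mbps.
drone footage reel: 43.784 Mbps × 300 s × 1.04 = 13660.6 Mb
tutorial video: 7.784 Mbps × 600 s × 1.04 = 4857.2 Mb
Twitch VOD: 5.464 Mbps × 5760 s × 1.04 = 32731.5 Mb
concert recording: 16.984 Mbps × 5100 s × 1.04 = 90083.1 Mb
short film: 8.884 Mbps × 1380 s × 1.04 = 12750.3 Mb
Total: 154082.8 Mb = 19260.4 MB.
= 19.26 GB.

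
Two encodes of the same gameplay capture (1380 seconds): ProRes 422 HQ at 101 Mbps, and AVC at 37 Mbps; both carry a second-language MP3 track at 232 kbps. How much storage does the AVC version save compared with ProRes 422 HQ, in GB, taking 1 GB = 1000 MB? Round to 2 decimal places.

Audio: 232 kbps = 0.232 Mbps.
ProRes 422 HQ: 101.232 Mbps × 1380 s = 139700.2 Mb = 17.463 GB.
AVC: 37.232 Mbps × 1380 s = 51380.2 Mb = 6.423 GB.
Saving: 17.463 − 6.423 = 11.040 GB.

11.04 GB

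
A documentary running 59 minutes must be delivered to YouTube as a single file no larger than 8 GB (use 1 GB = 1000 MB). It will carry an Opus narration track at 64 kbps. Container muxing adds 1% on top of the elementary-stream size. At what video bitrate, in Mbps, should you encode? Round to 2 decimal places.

17.84 Mbps

Budget: 8 GB = 64000.0 Mb.
Stream payload after overhead: 64000.0 / 1.01 = 63366.3 Mb.
59 min = 3540 s
Total bitrate budget: 63366.3 Mb / 3540 s = 17.900 Mbps.
Audio: 64 kbps = 0.064 Mbps.
Video: 17.900 − 0.064 = 17.836 Mbps.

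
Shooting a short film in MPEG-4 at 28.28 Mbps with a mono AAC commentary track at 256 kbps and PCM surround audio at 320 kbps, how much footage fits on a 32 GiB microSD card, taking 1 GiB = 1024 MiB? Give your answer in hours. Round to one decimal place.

Audio total: 256 + 320 = 576 kbps = 0.576 Mbps.
Total bitrate: 28.28 + 0.576 = 28.856 Mbps.
Capacity: 32 GiB = 274,878 Mb.
Recording time: 274,878 / 28.856 = 9,526 s ≈ 2.65 hours.

2.6 hours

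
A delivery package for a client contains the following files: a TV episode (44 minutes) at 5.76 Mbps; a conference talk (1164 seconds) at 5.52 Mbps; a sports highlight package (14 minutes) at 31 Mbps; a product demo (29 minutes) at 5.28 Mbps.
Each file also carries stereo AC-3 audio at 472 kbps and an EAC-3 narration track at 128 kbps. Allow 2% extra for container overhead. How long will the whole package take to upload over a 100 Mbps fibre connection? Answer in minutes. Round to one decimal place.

Audio total: 472 + 128 = 600 kbps = 0.600 Mbps.
TV episode: 6.360 Mbps × 2640 s × 1.02 = 17126.2 Mb
conference talk: 6.120 Mbps × 1164 s × 1.02 = 7266.2 Mb
sports highlight package: 31.600 Mbps × 840 s × 1.02 = 27074.9 Mb
product demo: 5.880 Mbps × 1740 s × 1.02 = 10435.8 Mb
Total: 61903.1 Mb = 7737.9 MB.
At 100 Mbps: 61903.1 / 100 = 619 s ≈ 10.3 minutes.

10.3 minutes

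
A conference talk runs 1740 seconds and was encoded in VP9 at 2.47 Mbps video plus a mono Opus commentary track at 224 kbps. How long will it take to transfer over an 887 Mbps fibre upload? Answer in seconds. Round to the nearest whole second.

5 seconds

Audio: 224 kbps = 0.224 Mbps.
Total bitrate: 2.694 Mbps.
File: 2.694 Mbps × 1740 s = 4687.6 Mb.
At 887 Mbps: 4687.6 / 887 = 5.3 s ≈ 5.28 seconds.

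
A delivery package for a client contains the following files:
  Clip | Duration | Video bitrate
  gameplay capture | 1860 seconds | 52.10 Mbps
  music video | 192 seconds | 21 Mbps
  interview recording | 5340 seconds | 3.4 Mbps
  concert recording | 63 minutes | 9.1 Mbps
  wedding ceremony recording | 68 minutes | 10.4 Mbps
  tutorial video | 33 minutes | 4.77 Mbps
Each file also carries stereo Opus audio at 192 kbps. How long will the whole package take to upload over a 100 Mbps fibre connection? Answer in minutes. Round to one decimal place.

34.8 minutes

Audio: 192 kbps = 0.192 Mbps.
gameplay capture: 52.292 Mbps × 1860 s = 97263.1 Mb
music video: 21.192 Mbps × 192 s = 4068.9 Mb
interview recording: 3.592 Mbps × 5340 s = 19181.3 Mb
concert recording: 9.292 Mbps × 3780 s = 35123.8 Mb
wedding ceremony recording: 10.592 Mbps × 4080 s = 43215.4 Mb
tutorial video: 4.962 Mbps × 1980 s = 9824.8 Mb
Total: 208677.1 Mb = 26084.6 MB.
At 100 Mbps: 208677.1 / 100 = 2087 s ≈ 34.8 minutes.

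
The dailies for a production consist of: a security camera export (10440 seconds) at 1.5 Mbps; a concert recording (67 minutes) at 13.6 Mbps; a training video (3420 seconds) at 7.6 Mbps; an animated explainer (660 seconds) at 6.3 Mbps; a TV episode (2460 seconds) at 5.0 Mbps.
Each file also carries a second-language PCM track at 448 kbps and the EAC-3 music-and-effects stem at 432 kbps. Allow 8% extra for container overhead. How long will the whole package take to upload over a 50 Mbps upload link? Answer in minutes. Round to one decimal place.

Audio total: 448 + 432 = 880 kbps = 0.880 Mbps.
security camera export: 2.380 Mbps × 10440 s × 1.08 = 26835.0 Mb
concert recording: 14.480 Mbps × 4020 s × 1.08 = 62866.4 Mb
training video: 8.480 Mbps × 3420 s × 1.08 = 31321.7 Mb
animated explainer: 7.180 Mbps × 660 s × 1.08 = 5117.9 Mb
TV episode: 5.880 Mbps × 2460 s × 1.08 = 15622.0 Mb
Total: 141763.0 Mb = 17720.4 MB.
At 50 Mbps: 141763.0 / 50 = 2835 s ≈ 47.3 minutes.

47.3 minutes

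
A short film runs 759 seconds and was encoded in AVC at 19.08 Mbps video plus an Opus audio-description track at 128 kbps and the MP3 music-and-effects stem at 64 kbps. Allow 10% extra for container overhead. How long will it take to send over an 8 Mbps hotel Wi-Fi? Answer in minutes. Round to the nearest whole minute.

34 minutes

Audio total: 128 + 64 = 192 kbps = 0.192 Mbps.
Total bitrate: 19.272 Mbps.
File: 19.272 Mbps × 759 s = 14627.4 Mb.
With 10% container overhead: ×1.10. → 16090.2 Mb.
At 8 Mbps: 16090.2 / 8 = 2011.3 s ≈ 33.5 minutes.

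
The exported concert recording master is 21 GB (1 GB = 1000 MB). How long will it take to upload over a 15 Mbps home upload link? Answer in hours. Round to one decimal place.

File: 21 GB = 168000.0 Mb.
At 15 Mbps: 168000.0 / 15 = 11200.0 s ≈ 3.11 hours.

3.1 hours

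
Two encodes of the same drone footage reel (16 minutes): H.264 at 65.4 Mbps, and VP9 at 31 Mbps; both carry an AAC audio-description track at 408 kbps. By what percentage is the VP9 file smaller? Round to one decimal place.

52.3%

16 min = 960 s
Audio: 408 kbps = 0.408 Mbps.
H.264: 65.808 Mbps × 960 s = 63175.7 Mb = 7.897 GB.
VP9: 31.408 Mbps × 960 s = 30151.7 Mb = 3.769 GB.
Reduction: (1 − 3.769/7.897) × 100 = 52.27%.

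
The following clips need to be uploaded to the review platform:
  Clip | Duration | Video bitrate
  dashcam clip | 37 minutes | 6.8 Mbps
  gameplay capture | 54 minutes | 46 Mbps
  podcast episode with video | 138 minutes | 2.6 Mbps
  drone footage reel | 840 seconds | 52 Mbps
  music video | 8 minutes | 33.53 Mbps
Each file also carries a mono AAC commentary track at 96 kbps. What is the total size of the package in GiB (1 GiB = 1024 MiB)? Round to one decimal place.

Audio: 96 kbps = 0.096 Mbps.
dashcam clip: 6.896 Mbps × 2220 s = 15309.1 Mb
gameplay capture: 46.096 Mbps × 3240 s = 149351.0 Mb
podcast episode with video: 2.696 Mbps × 8280 s = 22322.9 Mb
drone footage reel: 52.096 Mbps × 840 s = 43760.6 Mb
music video: 33.626 Mbps × 480 s = 16140.5 Mb
Total: 246884.2 Mb = 30860.5 MB.
= 28.74 GiB.

28.7 GiB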